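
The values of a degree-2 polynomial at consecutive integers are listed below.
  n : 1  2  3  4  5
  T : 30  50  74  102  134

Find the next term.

First differences: 20, 24, 28, 32
Second differences: 4, 4, 4
The second differences are constant (4).
32 + 4 = 36;  134 + 36 = 170

170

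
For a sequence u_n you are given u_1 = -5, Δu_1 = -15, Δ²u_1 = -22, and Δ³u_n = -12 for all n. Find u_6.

-420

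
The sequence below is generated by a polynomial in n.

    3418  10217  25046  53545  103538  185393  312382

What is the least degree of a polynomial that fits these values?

Δ: 6799, 14829, 28499, 49993, 81855, 126989
Δ²: 8030, 13670, 21494, 31862, 45134
Δ³: 5640, 7824, 10368, 13272
Δ⁴: 2184, 2544, 2904
Δ⁵: 360, 360
The fifth differences are constant, so the polynomial has degree 5.

5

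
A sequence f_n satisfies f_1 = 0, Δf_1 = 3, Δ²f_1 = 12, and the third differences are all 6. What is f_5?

108

Build the table forward from the leading diagonal:
D3: 6, 6, 6, 6, 6
D2: 12, 18, 24, 30, 36
D1: 3, 15, 33, 57, 87
f: 0, 3, 18, 51, 108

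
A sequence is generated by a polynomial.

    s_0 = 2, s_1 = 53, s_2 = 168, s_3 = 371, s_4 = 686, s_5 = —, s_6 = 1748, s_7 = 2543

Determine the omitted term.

Using the first 5 terms:
Δ: 51  115  203  315
Δ²: 64  88  112
Δ³: 24  24
Constant third difference = 24.
Extend forward: 112 + 24 = 136;  315 + 136 = 451;  686 + 451 = 1137

1137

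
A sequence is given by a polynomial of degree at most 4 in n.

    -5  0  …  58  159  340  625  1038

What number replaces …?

13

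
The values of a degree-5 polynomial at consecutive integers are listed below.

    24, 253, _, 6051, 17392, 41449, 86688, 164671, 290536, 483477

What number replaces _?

1576

Using the last 7 terms:
Δ: 11341, 24057, 45239, 77983, 125865, 192941
Δ²: 12716, 21182, 32744, 47882, 67076
Δ³: 8466, 11562, 15138, 19194
Δ⁴: 3096, 3576, 4056
Δ⁵: 480, 480
Constant fifth difference = 480.
Extend backward: 3096 − 480 = 2616;  8466 − 2616 = 5850;  12716 − 5850 = 6866;  11341 − 6866 = 4475;  6051 − 4475 = 1576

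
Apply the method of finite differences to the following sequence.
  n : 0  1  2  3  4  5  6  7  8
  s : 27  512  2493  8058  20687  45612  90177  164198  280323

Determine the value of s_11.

1057842

Δ: 485 , 1981 , 5565 , 12629 , 24925 , 44565 , 74021 , 116125
Δ²: 1496 , 3584 , 7064 , 12296 , 19640 , 29456 , 42104
Δ³: 2088 , 3480 , 5232 , 7344 , 9816 , 12648
Δ⁴: 1392 , 1752 , 2112 , 2472 , 2832
Δ⁵: 360 , 360 , 360 , 360
Constant fifth difference = 360, so extend:
2832 + 360 = 3192;  12648 + 3192 = 15840;  42104 + 15840 = 57944;  116125 + 57944 = 174069;  280323 + 174069 = 454392
3192 + 360 = 3552;  15840 + 3552 = 19392;  57944 + 19392 = 77336;  174069 + 77336 = 251405;  454392 + 251405 = 705797
3552 + 360 = 3912;  19392 + 3912 = 23304;  77336 + 23304 = 100640;  251405 + 100640 = 352045;  705797 + 352045 = 1057842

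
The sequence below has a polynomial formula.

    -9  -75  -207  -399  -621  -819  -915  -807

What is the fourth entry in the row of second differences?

24

Δ: -66, -132, -192, -222, -198, -96, 108
Δ²: -66, -60, -30, 24, 102, 204
Δ³: 6, 30, 54, 78, 102
Δ⁴: 24, 24, 24, 24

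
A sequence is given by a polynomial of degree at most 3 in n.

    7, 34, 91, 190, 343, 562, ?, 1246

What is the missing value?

859

Using the first 6 terms:
First differences: 27, 57, 99, 153, 219
Second differences: 30, 42, 54, 66
Third differences: 12, 12, 12
Constant third difference = 12.
Extend forward: 66 + 12 = 78;  219 + 78 = 297;  562 + 297 = 859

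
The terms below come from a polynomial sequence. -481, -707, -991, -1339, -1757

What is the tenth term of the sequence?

First differences: -226  -284  -348  -418
Second differences: -58  -64  -70
Third differences: -6  -6
The third differences are constant (-6).
-70 − 6 = -76;  -418 − 76 = -494;  -1757 − 494 = -2251
-76 − 6 = -82;  -494 − 82 = -576;  -2251 − 576 = -2827
-82 − 6 = -88;  -576 − 88 = -664;  -2827 − 664 = -3491
-88 − 6 = -94;  -664 − 94 = -758;  -3491 − 758 = -4249
-94 − 6 = -100;  -758 − 100 = -858;  -4249 − 858 = -5107

-5107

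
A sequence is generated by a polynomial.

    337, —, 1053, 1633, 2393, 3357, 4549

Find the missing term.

629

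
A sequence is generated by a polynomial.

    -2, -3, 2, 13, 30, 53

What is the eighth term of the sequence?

D1: -1 , 5 , 11 , 17 , 23
D2: 6 , 6 , 6 , 6
Constant second difference = 6, so extend:
23 + 6 = 29;  53 + 29 = 82
29 + 6 = 35;  82 + 35 = 117

117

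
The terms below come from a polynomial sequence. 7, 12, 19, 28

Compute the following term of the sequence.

39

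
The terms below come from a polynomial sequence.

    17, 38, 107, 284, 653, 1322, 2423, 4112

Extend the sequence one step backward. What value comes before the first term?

8

D1: 21  69  177  369  669  1101  1689
D2: 48  108  192  300  432  588
D3: 60  84  108  132  156
D4: 24  24  24  24
The fourth differences are constant at 24.
Work back: 60 − 24 = 36;  48 − 36 = 12;  21 − 12 = 9;  17 − 9 = 8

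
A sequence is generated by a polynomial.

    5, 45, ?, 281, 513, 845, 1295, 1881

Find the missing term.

131

Using the last 5 terms:
D1: 232, 332, 450, 586
D2: 100, 118, 136
D3: 18, 18
Constant third difference = 18.
Extend backward: 100 − 18 = 82;  232 − 82 = 150;  281 − 150 = 131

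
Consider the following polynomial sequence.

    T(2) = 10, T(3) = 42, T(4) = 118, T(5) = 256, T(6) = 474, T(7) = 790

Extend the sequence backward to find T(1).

D1: 32, 76, 138, 218, 316
D2: 44, 62, 80, 98
D3: 18, 18, 18
The third differences are constant at 18.
Work back: 44 − 18 = 26;  32 − 26 = 6;  10 − 6 = 4

4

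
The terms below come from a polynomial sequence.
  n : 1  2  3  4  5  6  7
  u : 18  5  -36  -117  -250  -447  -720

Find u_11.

First differences: -13  -41  -81  -133  -197  -273
Second differences: -28  -40  -52  -64  -76
Third differences: -12  -12  -12  -12
Constant third difference = -12, so extend:
-76 − 12 = -88;  -273 − 88 = -361;  -720 − 361 = -1081
-88 − 12 = -100;  -361 − 100 = -461;  -1081 − 461 = -1542
-100 − 12 = -112;  -461 − 112 = -573;  -1542 − 573 = -2115
-112 − 12 = -124;  -573 − 124 = -697;  -2115 − 697 = -2812

-2812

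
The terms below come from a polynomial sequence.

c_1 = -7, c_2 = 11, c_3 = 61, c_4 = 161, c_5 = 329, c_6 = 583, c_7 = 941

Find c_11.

3773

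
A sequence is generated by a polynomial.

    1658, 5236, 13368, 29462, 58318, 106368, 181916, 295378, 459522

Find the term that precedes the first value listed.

378

First differences: 3578  8132  16094  28856  48050  75548  113462  164144
Second differences: 4554  7962  12762  19194  27498  37914  50682
Third differences: 3408  4800  6432  8304  10416  12768
Fourth differences: 1392  1632  1872  2112  2352
Fifth differences: 240  240  240  240
The fifth differences are constant at 240.
Work back: 1392 − 240 = 1152;  3408 − 1152 = 2256;  4554 − 2256 = 2298;  3578 − 2298 = 1280;  1658 − 1280 = 378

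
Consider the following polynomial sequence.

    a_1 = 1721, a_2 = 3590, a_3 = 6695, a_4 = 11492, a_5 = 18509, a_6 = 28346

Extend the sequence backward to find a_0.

D1: 1869, 3105, 4797, 7017, 9837
D2: 1236, 1692, 2220, 2820
D3: 456, 528, 600
D4: 72, 72
The fourth differences are constant at 72.
Work back: 456 − 72 = 384;  1236 − 384 = 852;  1869 − 852 = 1017;  1721 − 1017 = 704

704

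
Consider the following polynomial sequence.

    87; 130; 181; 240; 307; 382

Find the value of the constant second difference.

8

Δ: 43, 51, 59, 67, 75
Δ²: 8, 8, 8, 8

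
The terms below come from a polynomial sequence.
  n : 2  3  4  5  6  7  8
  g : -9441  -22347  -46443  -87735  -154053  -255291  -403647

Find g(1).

Δ: -12906, -24096, -41292, -66318, -101238, -148356
Δ²: -11190, -17196, -25026, -34920, -47118
Δ³: -6006, -7830, -9894, -12198
Δ⁴: -1824, -2064, -2304
Δ⁵: -240, -240
The fifth differences are constant at -240.
Work back: -1824 + 240 = -1584;  -6006 + 1584 = -4422;  -11190 + 4422 = -6768;  -12906 + 6768 = -6138;  -9441 + 6138 = -3303

-3303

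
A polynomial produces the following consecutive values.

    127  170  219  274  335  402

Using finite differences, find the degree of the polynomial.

D1: 43, 49, 55, 61, 67
D2: 6, 6, 6, 6
The second differences are constant, so the polynomial has degree 2.

2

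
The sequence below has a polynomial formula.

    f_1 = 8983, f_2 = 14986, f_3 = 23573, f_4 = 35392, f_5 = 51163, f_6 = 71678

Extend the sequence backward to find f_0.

4988

Δ: 6003  8587  11819  15771  20515
Δ²: 2584  3232  3952  4744
Δ³: 648  720  792
Δ⁴: 72  72
The fourth differences are constant at 72.
Work back: 648 − 72 = 576;  2584 − 576 = 2008;  6003 − 2008 = 3995;  8983 − 3995 = 4988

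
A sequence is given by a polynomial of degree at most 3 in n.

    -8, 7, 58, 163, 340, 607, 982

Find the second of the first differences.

51

Δ: 15, 51, 105, 177, 267, 375
Δ²: 36, 54, 72, 90, 108
Δ³: 18, 18, 18, 18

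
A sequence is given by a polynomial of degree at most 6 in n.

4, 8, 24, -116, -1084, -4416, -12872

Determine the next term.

Δ: 4, 16, -140, -968, -3332, -8456
Δ²: 12, -156, -828, -2364, -5124
Δ³: -168, -672, -1536, -2760
Δ⁴: -504, -864, -1224
Δ⁵: -360, -360
Fifth differences constant at -360.
-1224 − 360 = -1584;  -2760 − 1584 = -4344;  -5124 − 4344 = -9468;  -8456 − 9468 = -17924;  -12872 − 17924 = -30796

-30796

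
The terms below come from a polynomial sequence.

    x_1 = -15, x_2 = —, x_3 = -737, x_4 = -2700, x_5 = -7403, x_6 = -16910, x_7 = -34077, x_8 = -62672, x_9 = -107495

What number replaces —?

-122

Using the last 7 terms:
Δ: -1963  -4703  -9507  -17167  -28595  -44823
Δ²: -2740  -4804  -7660  -11428  -16228
Δ³: -2064  -2856  -3768  -4800
Δ⁴: -792  -912  -1032
Δ⁵: -120  -120
Constant fifth difference = -120.
Extend backward: -792 + 120 = -672;  -2064 + 672 = -1392;  -2740 + 1392 = -1348;  -1963 + 1348 = -615;  -737 + 615 = -122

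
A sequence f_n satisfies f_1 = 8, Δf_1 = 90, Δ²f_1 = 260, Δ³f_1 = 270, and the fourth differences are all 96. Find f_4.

1328

Build the table forward from the leading diagonal:
Δ⁴: 96, 96, 96, 96
Δ³: 270, 366, 462, 558
Δ²: 260, 530, 896, 1358
Δ: 90, 350, 880, 1776
f: 8, 98, 448, 1328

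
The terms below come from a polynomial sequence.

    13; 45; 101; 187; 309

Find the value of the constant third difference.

6

Δ: 32, 56, 86, 122
Δ²: 24, 30, 36
Δ³: 6, 6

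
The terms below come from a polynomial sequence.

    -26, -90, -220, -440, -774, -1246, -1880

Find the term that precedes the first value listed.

First differences: -64, -130, -220, -334, -472, -634
Second differences: -66, -90, -114, -138, -162
Third differences: -24, -24, -24, -24
The third differences are constant at -24.
Work back: -66 + 24 = -42;  -64 + 42 = -22;  -26 + 22 = -4

-4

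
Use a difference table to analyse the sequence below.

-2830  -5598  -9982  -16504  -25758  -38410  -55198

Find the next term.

-76932

D1: -2768, -4384, -6522, -9254, -12652, -16788
D2: -1616, -2138, -2732, -3398, -4136
D3: -522, -594, -666, -738
D4: -72, -72, -72
Constant fourth difference = -72, so extend:
-738 − 72 = -810;  -4136 − 810 = -4946;  -16788 − 4946 = -21734;  -55198 − 21734 = -76932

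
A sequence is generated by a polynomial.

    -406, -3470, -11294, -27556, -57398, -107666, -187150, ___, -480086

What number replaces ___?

-306824

Using the first 7 terms:
-3064  -7824  -16262  -29842  -50268  -79484
-4760  -8438  -13580  -20426  -29216
-3678  -5142  -6846  -8790
-1464  -1704  -1944
-240  -240
Constant fifth difference = -240.
Extend forward: -1944 − 240 = -2184;  -8790 − 2184 = -10974;  -29216 − 10974 = -40190;  -79484 − 40190 = -119674;  -187150 − 119674 = -306824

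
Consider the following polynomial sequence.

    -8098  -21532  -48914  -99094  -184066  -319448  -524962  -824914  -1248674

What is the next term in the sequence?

D1: -13434, -27382, -50180, -84972, -135382, -205514, -299952, -423760
D2: -13948, -22798, -34792, -50410, -70132, -94438, -123808
D3: -8850, -11994, -15618, -19722, -24306, -29370
D4: -3144, -3624, -4104, -4584, -5064
D5: -480, -480, -480, -480
The fifth differences are constant (-480).
-5064 − 480 = -5544;  -29370 − 5544 = -34914;  -123808 − 34914 = -158722;  -423760 − 158722 = -582482;  -1248674 − 582482 = -1831156

-1831156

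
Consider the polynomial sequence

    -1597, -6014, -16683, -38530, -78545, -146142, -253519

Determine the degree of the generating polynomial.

First differences: -4417, -10669, -21847, -40015, -67597, -107377
Second differences: -6252, -11178, -18168, -27582, -39780
Third differences: -4926, -6990, -9414, -12198
Fourth differences: -2064, -2424, -2784
Fifth differences: -360, -360
The fifth differences are constant, so the polynomial has degree 5.

5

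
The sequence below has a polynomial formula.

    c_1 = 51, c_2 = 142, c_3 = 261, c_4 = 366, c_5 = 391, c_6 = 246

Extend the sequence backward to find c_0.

Δ: 91  119  105  25  -145
Δ²: 28  -14  -80  -170
Δ³: -42  -66  -90
Δ⁴: -24  -24
The fourth differences are constant at -24.
Work back: -42 + 24 = -18;  28 + 18 = 46;  91 − 46 = 45;  51 − 45 = 6

6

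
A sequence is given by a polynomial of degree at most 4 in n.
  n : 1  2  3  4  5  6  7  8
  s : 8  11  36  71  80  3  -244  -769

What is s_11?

-5452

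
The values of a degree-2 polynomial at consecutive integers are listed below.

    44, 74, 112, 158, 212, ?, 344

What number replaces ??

274

Using the first 5 terms:
D1: 30  38  46  54
D2: 8  8  8
Constant second difference = 8.
Extend forward: 54 + 8 = 62;  212 + 62 = 274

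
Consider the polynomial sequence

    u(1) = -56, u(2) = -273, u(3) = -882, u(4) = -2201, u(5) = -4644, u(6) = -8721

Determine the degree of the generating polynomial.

4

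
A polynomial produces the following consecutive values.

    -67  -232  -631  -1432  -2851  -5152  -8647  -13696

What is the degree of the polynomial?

D1: -165, -399, -801, -1419, -2301, -3495, -5049
D2: -234, -402, -618, -882, -1194, -1554
D3: -168, -216, -264, -312, -360
D4: -48, -48, -48, -48
The fourth differences are constant, so the polynomial has degree 4.

4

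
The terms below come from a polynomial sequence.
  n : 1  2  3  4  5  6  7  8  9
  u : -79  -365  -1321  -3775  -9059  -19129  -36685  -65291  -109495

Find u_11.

-286, -956, -2454, -5284, -10070, -17556, -28606, -44204
-670, -1498, -2830, -4786, -7486, -11050, -15598
-828, -1332, -1956, -2700, -3564, -4548
-504, -624, -744, -864, -984
-120, -120, -120, -120
Fifth differences constant at -120.
-984 − 120 = -1104;  -4548 − 1104 = -5652;  -15598 − 5652 = -21250;  -44204 − 21250 = -65454;  -109495 − 65454 = -174949
-1104 − 120 = -1224;  -5652 − 1224 = -6876;  -21250 − 6876 = -28126;  -65454 − 28126 = -93580;  -174949 − 93580 = -268529

-268529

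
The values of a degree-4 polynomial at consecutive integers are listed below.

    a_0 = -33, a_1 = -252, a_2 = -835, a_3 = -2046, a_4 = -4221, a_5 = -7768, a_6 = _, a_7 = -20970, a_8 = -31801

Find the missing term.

Using the first 6 terms:
D1: -219, -583, -1211, -2175, -3547
D2: -364, -628, -964, -1372
D3: -264, -336, -408
D4: -72, -72
Constant fourth difference = -72.
Extend forward: -408 − 72 = -480;  -1372 − 480 = -1852;  -3547 − 1852 = -5399;  -7768 − 5399 = -13167

-13167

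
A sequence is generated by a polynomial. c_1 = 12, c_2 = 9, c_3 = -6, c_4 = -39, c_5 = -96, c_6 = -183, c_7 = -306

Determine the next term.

-3 , -15 , -33 , -57 , -87 , -123
-12 , -18 , -24 , -30 , -36
-6 , -6 , -6 , -6
The third differences are constant (-6).
-36 − 6 = -42;  -123 − 42 = -165;  -306 − 165 = -471

-471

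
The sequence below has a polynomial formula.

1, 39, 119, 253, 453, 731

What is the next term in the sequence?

1099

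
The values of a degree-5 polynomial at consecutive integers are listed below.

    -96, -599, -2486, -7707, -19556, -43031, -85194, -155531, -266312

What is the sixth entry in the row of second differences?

-28174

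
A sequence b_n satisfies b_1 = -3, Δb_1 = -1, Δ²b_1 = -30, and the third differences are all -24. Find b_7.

Build the table forward from the leading diagonal:
D3: -24  -24  -24  -24  -24  -24  -24
D2: -30  -54  -78  -102  -126  -150  -174
D1: -1  -31  -85  -163  -265  -391  -541
b: -3  -4  -35  -120  -283  -548  -939

-939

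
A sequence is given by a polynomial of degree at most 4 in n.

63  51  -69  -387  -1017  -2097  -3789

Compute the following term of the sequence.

D1: -12 , -120 , -318 , -630 , -1080 , -1692
D2: -108 , -198 , -312 , -450 , -612
D3: -90 , -114 , -138 , -162
D4: -24 , -24 , -24
Fourth differences constant at -24.
-162 − 24 = -186;  -612 − 186 = -798;  -1692 − 798 = -2490;  -3789 − 2490 = -6279

-6279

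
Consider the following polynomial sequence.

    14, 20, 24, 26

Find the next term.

26

Δ: 6, 4, 2
Δ²: -2, -2
Constant second difference = -2, so extend:
2 − 2 = 0;  26 + 0 = 26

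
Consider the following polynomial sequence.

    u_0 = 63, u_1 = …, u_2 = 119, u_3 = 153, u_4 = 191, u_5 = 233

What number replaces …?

89

Using the last 4 terms:
34  38  42
4  4
Constant second difference = 4.
Extend backward: 34 − 4 = 30;  119 − 30 = 89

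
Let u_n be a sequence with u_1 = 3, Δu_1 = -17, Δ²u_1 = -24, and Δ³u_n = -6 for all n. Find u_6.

-382

Build the table forward from the leading diagonal:
D3: -6  -6  -6  -6  -6  -6
D2: -24  -30  -36  -42  -48  -54
D1: -17  -41  -71  -107  -149  -197
u: 3  -14  -55  -126  -233  -382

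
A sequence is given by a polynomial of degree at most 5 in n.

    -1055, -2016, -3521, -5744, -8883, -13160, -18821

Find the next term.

-26136

-961 , -1505 , -2223 , -3139 , -4277 , -5661
-544 , -718 , -916 , -1138 , -1384
-174 , -198 , -222 , -246
-24 , -24 , -24
Constant fourth difference = -24, so extend:
-246 − 24 = -270;  -1384 − 270 = -1654;  -5661 − 1654 = -7315;  -18821 − 7315 = -26136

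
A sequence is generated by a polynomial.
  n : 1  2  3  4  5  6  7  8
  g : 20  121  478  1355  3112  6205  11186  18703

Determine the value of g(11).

64390

D1: 101, 357, 877, 1757, 3093, 4981, 7517
D2: 256, 520, 880, 1336, 1888, 2536
D3: 264, 360, 456, 552, 648
D4: 96, 96, 96, 96
Fourth differences constant at 96.
648 + 96 = 744;  2536 + 744 = 3280;  7517 + 3280 = 10797;  18703 + 10797 = 29500
744 + 96 = 840;  3280 + 840 = 4120;  10797 + 4120 = 14917;  29500 + 14917 = 44417
840 + 96 = 936;  4120 + 936 = 5056;  14917 + 5056 = 19973;  44417 + 19973 = 64390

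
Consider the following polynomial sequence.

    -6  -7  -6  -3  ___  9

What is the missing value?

2

Using the first 4 terms:
-1, 1, 3
2, 2
Constant second difference = 2.
Extend forward: 3 + 2 = 5;  -3 + 5 = 2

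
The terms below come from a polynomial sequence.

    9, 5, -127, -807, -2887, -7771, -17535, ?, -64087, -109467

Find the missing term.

-35047

Using the first 7 terms:
First differences: -4  -132  -680  -2080  -4884  -9764
Second differences: -128  -548  -1400  -2804  -4880
Third differences: -420  -852  -1404  -2076
Fourth differences: -432  -552  -672
Fifth differences: -120  -120
Constant fifth difference = -120.
Extend forward: -672 − 120 = -792;  -2076 − 792 = -2868;  -4880 − 2868 = -7748;  -9764 − 7748 = -17512;  -17535 − 17512 = -35047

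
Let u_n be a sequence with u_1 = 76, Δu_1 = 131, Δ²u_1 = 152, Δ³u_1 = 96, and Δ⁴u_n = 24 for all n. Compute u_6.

3331

Build the table forward from the leading diagonal:
Δ⁴: 24  24  24  24  24  24
Δ³: 96  120  144  168  192  216
Δ²: 152  248  368  512  680  872
Δ: 131  283  531  899  1411  2091
u: 76  207  490  1021  1920  3331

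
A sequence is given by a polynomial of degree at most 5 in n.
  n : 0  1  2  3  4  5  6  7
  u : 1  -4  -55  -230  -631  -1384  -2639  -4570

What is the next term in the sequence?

-7375

First differences: -5, -51, -175, -401, -753, -1255, -1931
Second differences: -46, -124, -226, -352, -502, -676
Third differences: -78, -102, -126, -150, -174
Fourth differences: -24, -24, -24, -24
Constant fourth difference = -24, so extend:
-174 − 24 = -198;  -676 − 198 = -874;  -1931 − 874 = -2805;  -4570 − 2805 = -7375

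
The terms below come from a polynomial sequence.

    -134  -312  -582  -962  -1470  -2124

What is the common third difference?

-18

First differences: -178, -270, -380, -508, -654
Second differences: -92, -110, -128, -146
Third differences: -18, -18, -18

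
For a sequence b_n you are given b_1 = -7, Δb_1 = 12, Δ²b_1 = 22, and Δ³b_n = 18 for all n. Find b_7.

755

Build the table forward from the leading diagonal:
Third differences: 18  18  18  18  18  18  18
Second differences: 22  40  58  76  94  112  130
First differences: 12  34  74  132  208  302  414
b: -7  5  39  113  245  453  755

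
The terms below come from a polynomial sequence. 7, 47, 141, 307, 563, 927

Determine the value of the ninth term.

2847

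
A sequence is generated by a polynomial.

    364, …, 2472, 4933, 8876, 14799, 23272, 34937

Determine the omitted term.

1067

Using the last 6 terms:
D1: 2461  3943  5923  8473  11665
D2: 1482  1980  2550  3192
D3: 498  570  642
D4: 72  72
Constant fourth difference = 72.
Extend backward: 498 − 72 = 426;  1482 − 426 = 1056;  2461 − 1056 = 1405;  2472 − 1405 = 1067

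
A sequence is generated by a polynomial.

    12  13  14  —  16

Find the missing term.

15

Using the first 3 terms:
First differences: 1  1
Constant first difference = 1.
Extend forward: 14 + 1 = 15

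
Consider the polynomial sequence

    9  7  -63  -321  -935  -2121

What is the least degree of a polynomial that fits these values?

4

First differences: -2, -70, -258, -614, -1186
Second differences: -68, -188, -356, -572
Third differences: -120, -168, -216
Fourth differences: -48, -48
The fourth differences are constant, so the polynomial has degree 4.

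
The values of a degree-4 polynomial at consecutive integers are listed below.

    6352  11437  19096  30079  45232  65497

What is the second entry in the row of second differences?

D1: 5085, 7659, 10983, 15153, 20265
D2: 2574, 3324, 4170, 5112
D3: 750, 846, 942
D4: 96, 96

3324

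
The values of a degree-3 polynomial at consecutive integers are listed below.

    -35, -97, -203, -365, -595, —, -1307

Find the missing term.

Using the first 5 terms:
-62, -106, -162, -230
-44, -56, -68
-12, -12
Constant third difference = -12.
Extend forward: -68 − 12 = -80;  -230 − 80 = -310;  -595 − 310 = -905

-905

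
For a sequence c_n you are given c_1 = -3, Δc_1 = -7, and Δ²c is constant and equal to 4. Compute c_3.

-13

Build the table forward from the leading diagonal:
Δ²: 4  4  4
Δ: -7  -3  1
c: -3  -10  -13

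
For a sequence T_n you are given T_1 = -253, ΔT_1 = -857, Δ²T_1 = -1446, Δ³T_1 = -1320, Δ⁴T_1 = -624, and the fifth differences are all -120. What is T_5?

Build the table forward from the leading diagonal:
Fifth differences: -120  -120  -120  -120  -120
Fourth differences: -624  -744  -864  -984  -1104
Third differences: -1320  -1944  -2688  -3552  -4536
Second differences: -1446  -2766  -4710  -7398  -10950
First differences: -857  -2303  -5069  -9779  -17177
T: -253  -1110  -3413  -8482  -18261

-18261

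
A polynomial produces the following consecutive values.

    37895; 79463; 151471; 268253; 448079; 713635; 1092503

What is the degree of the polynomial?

5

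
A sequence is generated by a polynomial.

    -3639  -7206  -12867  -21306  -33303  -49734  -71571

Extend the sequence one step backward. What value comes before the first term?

-1578

First differences: -3567, -5661, -8439, -11997, -16431, -21837
Second differences: -2094, -2778, -3558, -4434, -5406
Third differences: -684, -780, -876, -972
Fourth differences: -96, -96, -96
The fourth differences are constant at -96.
Work back: -684 + 96 = -588;  -2094 + 588 = -1506;  -3567 + 1506 = -2061;  -3639 + 2061 = -1578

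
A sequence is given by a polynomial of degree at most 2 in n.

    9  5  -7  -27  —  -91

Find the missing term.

Using the first 4 terms:
-4, -12, -20
-8, -8
Constant second difference = -8.
Extend forward: -20 − 8 = -28;  -27 − 28 = -55

-55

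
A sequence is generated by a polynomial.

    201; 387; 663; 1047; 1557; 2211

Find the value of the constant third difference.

18

Δ: 186, 276, 384, 510, 654
Δ²: 90, 108, 126, 144
Δ³: 18, 18, 18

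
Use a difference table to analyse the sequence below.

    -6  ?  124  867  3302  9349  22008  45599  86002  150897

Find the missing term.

Using the last 8 terms:
743, 2435, 6047, 12659, 23591, 40403, 64895
1692, 3612, 6612, 10932, 16812, 24492
1920, 3000, 4320, 5880, 7680
1080, 1320, 1560, 1800
240, 240, 240
Constant fifth difference = 240.
Extend backward: 1080 − 240 = 840;  1920 − 840 = 1080;  1692 − 1080 = 612;  743 − 612 = 131;  124 − 131 = -7

-7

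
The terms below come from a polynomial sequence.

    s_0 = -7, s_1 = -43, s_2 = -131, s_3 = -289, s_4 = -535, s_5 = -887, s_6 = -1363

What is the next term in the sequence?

First differences: -36 , -88 , -158 , -246 , -352 , -476
Second differences: -52 , -70 , -88 , -106 , -124
Third differences: -18 , -18 , -18 , -18
Constant third difference = -18, so extend:
-124 − 18 = -142;  -476 − 142 = -618;  -1363 − 618 = -1981

-1981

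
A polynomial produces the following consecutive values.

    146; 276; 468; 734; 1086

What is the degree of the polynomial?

130, 192, 266, 352
62, 74, 86
12, 12
The third differences are constant, so the polynomial has degree 3.

3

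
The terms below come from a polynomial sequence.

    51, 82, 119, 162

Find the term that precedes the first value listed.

Δ: 31, 37, 43
Δ²: 6, 6
The second differences are constant at 6.
Work back: 31 − 6 = 25;  51 − 25 = 26

26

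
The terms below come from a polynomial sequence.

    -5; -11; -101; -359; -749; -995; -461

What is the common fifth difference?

120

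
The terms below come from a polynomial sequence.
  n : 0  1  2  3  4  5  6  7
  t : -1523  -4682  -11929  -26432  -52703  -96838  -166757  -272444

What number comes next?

Δ: -3159, -7247, -14503, -26271, -44135, -69919, -105687
Δ²: -4088, -7256, -11768, -17864, -25784, -35768
Δ³: -3168, -4512, -6096, -7920, -9984
Δ⁴: -1344, -1584, -1824, -2064
Δ⁵: -240, -240, -240
Constant fifth difference = -240, so extend:
-2064 − 240 = -2304;  -9984 − 2304 = -12288;  -35768 − 12288 = -48056;  -105687 − 48056 = -153743;  -272444 − 153743 = -426187

-426187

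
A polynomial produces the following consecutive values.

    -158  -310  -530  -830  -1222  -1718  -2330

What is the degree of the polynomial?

3

-152, -220, -300, -392, -496, -612
-68, -80, -92, -104, -116
-12, -12, -12, -12
The third differences are constant, so the polynomial has degree 3.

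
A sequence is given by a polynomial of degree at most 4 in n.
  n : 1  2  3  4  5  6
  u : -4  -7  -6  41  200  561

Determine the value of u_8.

2369

First differences: -3, 1, 47, 159, 361
Second differences: 4, 46, 112, 202
Third differences: 42, 66, 90
Fourth differences: 24, 24
Constant fourth difference = 24, so extend:
90 + 24 = 114;  202 + 114 = 316;  361 + 316 = 677;  561 + 677 = 1238
114 + 24 = 138;  316 + 138 = 454;  677 + 454 = 1131;  1238 + 1131 = 2369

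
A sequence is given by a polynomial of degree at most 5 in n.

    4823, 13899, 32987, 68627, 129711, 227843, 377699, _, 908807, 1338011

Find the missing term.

597387

Using the first 7 terms:
Δ: 9076, 19088, 35640, 61084, 98132, 149856
Δ²: 10012, 16552, 25444, 37048, 51724
Δ³: 6540, 8892, 11604, 14676
Δ⁴: 2352, 2712, 3072
Δ⁵: 360, 360
Constant fifth difference = 360.
Extend forward: 3072 + 360 = 3432;  14676 + 3432 = 18108;  51724 + 18108 = 69832;  149856 + 69832 = 219688;  377699 + 219688 = 597387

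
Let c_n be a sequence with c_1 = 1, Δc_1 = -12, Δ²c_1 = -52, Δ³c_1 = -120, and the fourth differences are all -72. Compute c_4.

Build the table forward from the leading diagonal:
Fourth differences: -72, -72, -72, -72
Third differences: -120, -192, -264, -336
Second differences: -52, -172, -364, -628
First differences: -12, -64, -236, -600
c: 1, -11, -75, -311

-311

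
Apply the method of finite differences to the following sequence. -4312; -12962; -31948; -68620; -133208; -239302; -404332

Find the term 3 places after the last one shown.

-1495018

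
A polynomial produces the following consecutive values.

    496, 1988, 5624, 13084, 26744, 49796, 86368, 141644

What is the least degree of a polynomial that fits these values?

1492, 3636, 7460, 13660, 23052, 36572, 55276
2144, 3824, 6200, 9392, 13520, 18704
1680, 2376, 3192, 4128, 5184
696, 816, 936, 1056
120, 120, 120
The fifth differences are constant, so the polynomial has degree 5.

5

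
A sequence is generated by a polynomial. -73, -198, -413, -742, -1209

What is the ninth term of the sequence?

-4937

Δ: -125, -215, -329, -467
Δ²: -90, -114, -138
Δ³: -24, -24
Constant third difference = -24, so extend:
-138 − 24 = -162;  -467 − 162 = -629;  -1209 − 629 = -1838
-162 − 24 = -186;  -629 − 186 = -815;  -1838 − 815 = -2653
-186 − 24 = -210;  -815 − 210 = -1025;  -2653 − 1025 = -3678
-210 − 24 = -234;  -1025 − 234 = -1259;  -3678 − 1259 = -4937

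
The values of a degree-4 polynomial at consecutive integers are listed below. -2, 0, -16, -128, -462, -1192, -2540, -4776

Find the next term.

-8218

D1: 2  -16  -112  -334  -730  -1348  -2236
D2: -18  -96  -222  -396  -618  -888
D3: -78  -126  -174  -222  -270
D4: -48  -48  -48  -48
Fourth differences constant at -48.
-270 − 48 = -318;  -888 − 318 = -1206;  -2236 − 1206 = -3442;  -4776 − 3442 = -8218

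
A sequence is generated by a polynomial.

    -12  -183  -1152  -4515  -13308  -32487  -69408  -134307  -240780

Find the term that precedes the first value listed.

First differences: -171, -969, -3363, -8793, -19179, -36921, -64899, -106473
Second differences: -798, -2394, -5430, -10386, -17742, -27978, -41574
Third differences: -1596, -3036, -4956, -7356, -10236, -13596
Fourth differences: -1440, -1920, -2400, -2880, -3360
Fifth differences: -480, -480, -480, -480
The fifth differences are constant at -480.
Work back: -1440 + 480 = -960;  -1596 + 960 = -636;  -798 + 636 = -162;  -171 + 162 = -9;  -12 + 9 = -3

-3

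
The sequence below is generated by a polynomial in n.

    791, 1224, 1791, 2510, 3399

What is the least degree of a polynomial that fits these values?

D1: 433, 567, 719, 889
D2: 134, 152, 170
D3: 18, 18
The third differences are constant, so the polynomial has degree 3.

3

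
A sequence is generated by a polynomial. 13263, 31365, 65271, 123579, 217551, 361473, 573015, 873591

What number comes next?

1288719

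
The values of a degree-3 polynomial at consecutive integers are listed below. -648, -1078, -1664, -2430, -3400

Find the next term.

-4598

Δ: -430, -586, -766, -970
Δ²: -156, -180, -204
Δ³: -24, -24
The third differences are constant (-24).
-204 − 24 = -228;  -970 − 228 = -1198;  -3400 − 1198 = -4598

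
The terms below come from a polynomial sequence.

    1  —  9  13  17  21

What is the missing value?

5

Using the last 4 terms:
First differences: 4, 4, 4
Constant first difference = 4.
Extend backward: 9 − 4 = 5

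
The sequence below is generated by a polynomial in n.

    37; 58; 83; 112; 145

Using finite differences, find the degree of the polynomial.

2

Δ: 21, 25, 29, 33
Δ²: 4, 4, 4
The second differences are constant, so the polynomial has degree 2.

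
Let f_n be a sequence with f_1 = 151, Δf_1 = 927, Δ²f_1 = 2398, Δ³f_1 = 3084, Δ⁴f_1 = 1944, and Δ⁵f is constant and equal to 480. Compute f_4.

Build the table forward from the leading diagonal:
Fifth differences: 480  480  480  480
Fourth differences: 1944  2424  2904  3384
Third differences: 3084  5028  7452  10356
Second differences: 2398  5482  10510  17962
First differences: 927  3325  8807  19317
f: 151  1078  4403  13210

13210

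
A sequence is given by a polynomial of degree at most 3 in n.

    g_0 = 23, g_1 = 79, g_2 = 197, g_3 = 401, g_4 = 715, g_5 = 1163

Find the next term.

1769

Δ: 56  118  204  314  448
Δ²: 62  86  110  134
Δ³: 24  24  24
Constant third difference = 24, so extend:
134 + 24 = 158;  448 + 158 = 606;  1163 + 606 = 1769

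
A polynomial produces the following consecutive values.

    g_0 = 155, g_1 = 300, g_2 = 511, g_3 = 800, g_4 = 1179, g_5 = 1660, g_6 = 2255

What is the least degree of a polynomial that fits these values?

3

145, 211, 289, 379, 481, 595
66, 78, 90, 102, 114
12, 12, 12, 12
The third differences are constant, so the polynomial has degree 3.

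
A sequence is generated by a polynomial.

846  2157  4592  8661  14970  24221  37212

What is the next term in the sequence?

1311  2435  4069  6309  9251  12991
1124  1634  2240  2942  3740
510  606  702  798
96  96  96
Constant fourth difference = 96, so extend:
798 + 96 = 894;  3740 + 894 = 4634;  12991 + 4634 = 17625;  37212 + 17625 = 54837

54837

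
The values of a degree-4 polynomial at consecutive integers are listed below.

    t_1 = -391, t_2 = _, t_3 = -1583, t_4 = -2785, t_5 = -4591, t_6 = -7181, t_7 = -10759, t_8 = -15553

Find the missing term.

-829

Using the last 6 terms:
-1202  -1806  -2590  -3578  -4794
-604  -784  -988  -1216
-180  -204  -228
-24  -24
Constant fourth difference = -24.
Extend backward: -180 + 24 = -156;  -604 + 156 = -448;  -1202 + 448 = -754;  -1583 + 754 = -829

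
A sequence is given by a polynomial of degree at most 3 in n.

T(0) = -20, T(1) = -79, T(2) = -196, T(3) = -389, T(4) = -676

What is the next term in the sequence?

-1075

D1: -59, -117, -193, -287
D2: -58, -76, -94
D3: -18, -18
Third differences constant at -18.
-94 − 18 = -112;  -287 − 112 = -399;  -676 − 399 = -1075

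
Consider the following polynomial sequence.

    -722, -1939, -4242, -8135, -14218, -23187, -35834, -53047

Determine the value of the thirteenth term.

-245402

-1217  -2303  -3893  -6083  -8969  -12647  -17213
-1086  -1590  -2190  -2886  -3678  -4566
-504  -600  -696  -792  -888
-96  -96  -96  -96
Constant fourth difference = -96, so extend:
-888 − 96 = -984;  -4566 − 984 = -5550;  -17213 − 5550 = -22763;  -53047 − 22763 = -75810
-984 − 96 = -1080;  -5550 − 1080 = -6630;  -22763 − 6630 = -29393;  -75810 − 29393 = -105203
-1080 − 96 = -1176;  -6630 − 1176 = -7806;  -29393 − 7806 = -37199;  -105203 − 37199 = -142402
-1176 − 96 = -1272;  -7806 − 1272 = -9078;  -37199 − 9078 = -46277;  -142402 − 46277 = -188679
-1272 − 96 = -1368;  -9078 − 1368 = -10446;  -46277 − 10446 = -56723;  -188679 − 56723 = -245402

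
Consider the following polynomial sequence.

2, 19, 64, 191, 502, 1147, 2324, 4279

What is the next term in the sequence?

7306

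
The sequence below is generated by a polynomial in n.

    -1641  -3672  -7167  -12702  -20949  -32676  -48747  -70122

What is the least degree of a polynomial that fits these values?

4

Δ: -2031, -3495, -5535, -8247, -11727, -16071, -21375
Δ²: -1464, -2040, -2712, -3480, -4344, -5304
Δ³: -576, -672, -768, -864, -960
Δ⁴: -96, -96, -96, -96
The fourth differences are constant, so the polynomial has degree 4.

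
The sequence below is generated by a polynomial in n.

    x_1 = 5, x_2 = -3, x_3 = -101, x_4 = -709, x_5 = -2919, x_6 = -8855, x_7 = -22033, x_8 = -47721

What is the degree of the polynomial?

First differences: -8, -98, -608, -2210, -5936, -13178, -25688
Second differences: -90, -510, -1602, -3726, -7242, -12510
Third differences: -420, -1092, -2124, -3516, -5268
Fourth differences: -672, -1032, -1392, -1752
Fifth differences: -360, -360, -360
The fifth differences are constant, so the polynomial has degree 5.

5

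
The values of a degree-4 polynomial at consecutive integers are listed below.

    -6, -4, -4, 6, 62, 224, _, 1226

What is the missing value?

Using the first 6 terms:
2, 0, 10, 56, 162
-2, 10, 46, 106
12, 36, 60
24, 24
Constant fourth difference = 24.
Extend forward: 60 + 24 = 84;  106 + 84 = 190;  162 + 190 = 352;  224 + 352 = 576

576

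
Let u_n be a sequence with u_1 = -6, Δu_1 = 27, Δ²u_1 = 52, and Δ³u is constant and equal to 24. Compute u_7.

1416

Build the table forward from the leading diagonal:
Third differences: 24, 24, 24, 24, 24, 24, 24
Second differences: 52, 76, 100, 124, 148, 172, 196
First differences: 27, 79, 155, 255, 379, 527, 699
u: -6, 21, 100, 255, 510, 889, 1416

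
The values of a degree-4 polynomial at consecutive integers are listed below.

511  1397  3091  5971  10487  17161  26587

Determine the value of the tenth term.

78397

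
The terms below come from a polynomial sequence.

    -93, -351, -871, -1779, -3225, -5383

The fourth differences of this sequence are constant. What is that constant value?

D1: -258, -520, -908, -1446, -2158
D2: -262, -388, -538, -712
D3: -126, -150, -174
D4: -24, -24

-24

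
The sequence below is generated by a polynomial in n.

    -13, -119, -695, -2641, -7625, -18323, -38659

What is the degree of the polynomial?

First differences: -106, -576, -1946, -4984, -10698, -20336
Second differences: -470, -1370, -3038, -5714, -9638
Third differences: -900, -1668, -2676, -3924
Fourth differences: -768, -1008, -1248
Fifth differences: -240, -240
The fifth differences are constant, so the polynomial has degree 5.

5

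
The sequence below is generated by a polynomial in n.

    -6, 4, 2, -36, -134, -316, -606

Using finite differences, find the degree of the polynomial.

3

First differences: 10, -2, -38, -98, -182, -290
Second differences: -12, -36, -60, -84, -108
Third differences: -24, -24, -24, -24
The third differences are constant, so the polynomial has degree 3.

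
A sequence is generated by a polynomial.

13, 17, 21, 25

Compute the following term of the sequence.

Δ: 4 , 4 , 4
First differences constant at 4.
25 + 4 = 29

29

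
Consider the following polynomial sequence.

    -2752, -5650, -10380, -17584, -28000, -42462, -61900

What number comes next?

-87340

Δ: -2898 , -4730 , -7204 , -10416 , -14462 , -19438
Δ²: -1832 , -2474 , -3212 , -4046 , -4976
Δ³: -642 , -738 , -834 , -930
Δ⁴: -96 , -96 , -96
Constant fourth difference = -96, so extend:
-930 − 96 = -1026;  -4976 − 1026 = -6002;  -19438 − 6002 = -25440;  -61900 − 25440 = -87340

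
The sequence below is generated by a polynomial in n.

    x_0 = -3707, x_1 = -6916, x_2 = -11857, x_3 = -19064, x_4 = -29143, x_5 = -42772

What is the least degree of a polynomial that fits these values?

4

First differences: -3209, -4941, -7207, -10079, -13629
Second differences: -1732, -2266, -2872, -3550
Third differences: -534, -606, -678
Fourth differences: -72, -72
The fourth differences are constant, so the polynomial has degree 4.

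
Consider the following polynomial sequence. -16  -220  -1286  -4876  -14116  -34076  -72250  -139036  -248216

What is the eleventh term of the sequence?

First differences: -204, -1066, -3590, -9240, -19960, -38174, -66786, -109180
Second differences: -862, -2524, -5650, -10720, -18214, -28612, -42394
Third differences: -1662, -3126, -5070, -7494, -10398, -13782
Fourth differences: -1464, -1944, -2424, -2904, -3384
Fifth differences: -480, -480, -480, -480
The fifth differences are constant (-480).
-3384 − 480 = -3864;  -13782 − 3864 = -17646;  -42394 − 17646 = -60040;  -109180 − 60040 = -169220;  -248216 − 169220 = -417436
-3864 − 480 = -4344;  -17646 − 4344 = -21990;  -60040 − 21990 = -82030;  -169220 − 82030 = -251250;  -417436 − 251250 = -668686

-668686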